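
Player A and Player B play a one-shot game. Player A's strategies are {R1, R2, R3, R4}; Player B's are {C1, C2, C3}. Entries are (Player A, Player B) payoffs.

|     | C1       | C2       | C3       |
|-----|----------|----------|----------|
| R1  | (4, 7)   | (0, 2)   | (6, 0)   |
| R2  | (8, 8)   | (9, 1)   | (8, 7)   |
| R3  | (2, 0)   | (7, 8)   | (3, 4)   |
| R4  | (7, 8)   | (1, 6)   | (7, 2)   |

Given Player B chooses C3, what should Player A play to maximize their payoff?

With Player B fixed at C3, Player A's payoffs are: R1 → 6, R2 → 8, R3 → 3, R4 → 7.
The maximum is 8, achieved by R2.

R2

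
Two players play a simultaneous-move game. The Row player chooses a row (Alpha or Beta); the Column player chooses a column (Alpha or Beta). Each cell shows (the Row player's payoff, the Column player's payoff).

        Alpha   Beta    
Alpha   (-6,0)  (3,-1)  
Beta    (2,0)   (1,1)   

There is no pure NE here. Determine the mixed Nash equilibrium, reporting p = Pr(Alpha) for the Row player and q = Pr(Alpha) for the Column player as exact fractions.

Each player's mixing probability is pinned down by making the *other* player indifferent.
The Column player indifferent between Alpha and Beta: p·0 + (1−p)·0 = p·(-1) + (1−p)·1 ⟹ 0 + 0p = 1 + (-2)p ⟹ p = 1/2.
The Row player indifferent between Alpha and Beta: q·(-6) + (1−q)·3 = q·2 + (1−q)·1 ⟹ 3 + (-9)q = 1 + 1q ⟹ q = 1/5.

p = 1/2, q = 1/5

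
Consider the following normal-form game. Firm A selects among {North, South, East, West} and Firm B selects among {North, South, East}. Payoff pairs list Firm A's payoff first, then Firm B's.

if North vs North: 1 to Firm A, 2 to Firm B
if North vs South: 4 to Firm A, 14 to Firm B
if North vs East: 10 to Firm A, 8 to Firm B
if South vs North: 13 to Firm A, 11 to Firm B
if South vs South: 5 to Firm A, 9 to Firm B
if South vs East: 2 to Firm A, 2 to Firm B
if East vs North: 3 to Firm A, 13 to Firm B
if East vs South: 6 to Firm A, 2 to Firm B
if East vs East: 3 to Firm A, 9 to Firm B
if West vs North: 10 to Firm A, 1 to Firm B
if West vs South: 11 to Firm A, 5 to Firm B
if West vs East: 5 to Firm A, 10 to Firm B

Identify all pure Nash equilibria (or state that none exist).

Find each player's best response to every opponent strategy; NE are the intersections.
Firm A's best responses — vs North: South (payoff 13); vs South: West (payoff 11); vs East: North (payoff 10).
Firm B's best responses — vs North: South (payoff 14); vs South: North (payoff 11); vs East: North (payoff 13); vs West: East (payoff 10).
The only mutual best response is (South, North); neither player gains by switching there.

(South, North)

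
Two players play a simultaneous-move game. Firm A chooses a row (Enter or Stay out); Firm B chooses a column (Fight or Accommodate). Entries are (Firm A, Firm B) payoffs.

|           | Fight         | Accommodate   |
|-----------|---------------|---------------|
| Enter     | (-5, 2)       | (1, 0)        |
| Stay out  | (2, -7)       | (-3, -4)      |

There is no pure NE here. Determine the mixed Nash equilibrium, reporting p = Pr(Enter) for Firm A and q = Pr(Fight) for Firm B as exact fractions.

p = 3/5, q = 4/11

In a mixed NE each player is indifferent between their pure strategies, so the opponent's mix sets the indifference.
Firm B indifferent between Fight and Accommodate: p·2 + (1−p)·(-7) = p·0 + (1−p)·(-4) ⟹ (-7) + 9p = (-4) + 4p ⟹ p = 3/5.
Firm A indifferent between Enter and Stay out: q·(-5) + (1−q)·1 = q·2 + (1−q)·(-3) ⟹ 1 + (-6)q = (-3) + 5q ⟹ q = 4/11.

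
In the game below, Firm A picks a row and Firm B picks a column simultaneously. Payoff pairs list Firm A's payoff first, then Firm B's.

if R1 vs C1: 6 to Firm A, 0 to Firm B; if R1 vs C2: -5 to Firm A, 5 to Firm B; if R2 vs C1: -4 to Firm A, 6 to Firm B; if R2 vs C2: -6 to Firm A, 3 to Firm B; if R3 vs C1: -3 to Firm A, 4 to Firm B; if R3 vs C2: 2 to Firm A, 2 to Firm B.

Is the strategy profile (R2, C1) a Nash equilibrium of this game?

Holding Firm B at C1: Firm A gets -4 from R2 but could get 6 by switching to R1. Firm A has a profitable deviation.

No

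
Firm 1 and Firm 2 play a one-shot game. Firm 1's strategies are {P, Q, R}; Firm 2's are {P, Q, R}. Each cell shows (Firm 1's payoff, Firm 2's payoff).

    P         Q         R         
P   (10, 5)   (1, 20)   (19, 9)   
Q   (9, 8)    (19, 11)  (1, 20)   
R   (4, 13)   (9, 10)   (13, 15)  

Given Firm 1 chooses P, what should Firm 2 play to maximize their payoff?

Q

With Firm 1 fixed at P, Firm 2's payoffs are: P → 5, Q → 20, R → 9.
The maximum is 20, achieved by Q.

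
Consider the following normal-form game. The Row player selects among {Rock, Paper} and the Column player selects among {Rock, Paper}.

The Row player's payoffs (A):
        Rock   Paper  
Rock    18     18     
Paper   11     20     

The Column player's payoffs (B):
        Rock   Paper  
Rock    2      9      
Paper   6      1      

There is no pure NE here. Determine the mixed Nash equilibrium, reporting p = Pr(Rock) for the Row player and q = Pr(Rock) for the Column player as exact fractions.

In a mixed NE each player is indifferent between their pure strategies, so the opponent's mix sets the indifference.
The Column player indifferent between Rock and Paper: p·2 + (1−p)·6 = p·9 + (1−p)·1 ⟹ 6 + (-4)p = 1 + 8p ⟹ p = 5/12.
The Row player indifferent between Rock and Paper: q·18 + (1−q)·18 = q·11 + (1−q)·20 ⟹ 18 + 0q = 20 + (-9)q ⟹ q = 2/9.

p = 5/12, q = 2/9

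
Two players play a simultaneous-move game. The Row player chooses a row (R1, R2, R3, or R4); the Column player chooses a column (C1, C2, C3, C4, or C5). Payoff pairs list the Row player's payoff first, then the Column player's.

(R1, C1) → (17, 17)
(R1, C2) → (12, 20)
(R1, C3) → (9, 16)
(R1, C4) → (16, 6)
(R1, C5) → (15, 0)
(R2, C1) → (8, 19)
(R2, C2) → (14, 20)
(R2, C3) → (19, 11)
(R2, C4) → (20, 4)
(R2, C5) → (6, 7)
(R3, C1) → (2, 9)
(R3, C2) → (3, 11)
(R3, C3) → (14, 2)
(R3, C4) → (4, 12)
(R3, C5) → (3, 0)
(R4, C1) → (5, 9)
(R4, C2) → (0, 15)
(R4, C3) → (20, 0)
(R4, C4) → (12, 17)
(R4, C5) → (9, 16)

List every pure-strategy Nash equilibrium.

(R2, C2)

A profile is a Nash equilibrium when each player is best-responding to the other.
The Row player's best responses — vs C1: R1 (payoff 17); vs C2: R2 (payoff 14); vs C3: R4 (payoff 20); vs C4: R2 (payoff 20); vs C5: R1 (payoff 15).
The Column player's best responses — vs R1: C2 (payoff 20); vs R2: C2 (payoff 20); vs R3: C4 (payoff 12); vs R4: C4 (payoff 17).
The only mutual best response is (R2, C2); neither player gains by switching there.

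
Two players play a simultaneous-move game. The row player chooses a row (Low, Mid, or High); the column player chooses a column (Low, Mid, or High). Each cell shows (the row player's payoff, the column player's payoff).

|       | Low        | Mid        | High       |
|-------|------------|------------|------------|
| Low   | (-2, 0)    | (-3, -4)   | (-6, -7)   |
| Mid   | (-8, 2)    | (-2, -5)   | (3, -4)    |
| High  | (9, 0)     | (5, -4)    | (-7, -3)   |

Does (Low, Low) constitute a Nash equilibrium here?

Holding the column player at Low: the row player gets -2 from Low but could get 9 by switching to High. The row player has a profitable deviation.

No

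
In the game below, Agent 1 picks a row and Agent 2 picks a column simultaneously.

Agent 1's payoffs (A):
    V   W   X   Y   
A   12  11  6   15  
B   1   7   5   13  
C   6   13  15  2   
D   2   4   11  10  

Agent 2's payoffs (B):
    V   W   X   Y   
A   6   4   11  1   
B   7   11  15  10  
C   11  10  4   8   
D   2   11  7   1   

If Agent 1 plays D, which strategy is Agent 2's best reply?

With Agent 1 fixed at D, Agent 2's payoffs are: V → 2, W → 11, X → 7, Y → 1.
The maximum is 11, achieved by W.

W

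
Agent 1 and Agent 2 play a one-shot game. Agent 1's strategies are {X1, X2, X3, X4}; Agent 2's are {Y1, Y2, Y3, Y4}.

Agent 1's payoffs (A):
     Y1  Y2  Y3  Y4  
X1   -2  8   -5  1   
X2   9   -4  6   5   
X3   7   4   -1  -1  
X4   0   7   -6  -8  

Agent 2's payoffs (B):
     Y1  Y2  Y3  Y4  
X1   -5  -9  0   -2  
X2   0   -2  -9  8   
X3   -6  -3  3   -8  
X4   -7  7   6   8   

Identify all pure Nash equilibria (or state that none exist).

A profile is a Nash equilibrium when each player is best-responding to the other.
Agent 1's best responses — vs Y1: X2 (payoff 9); vs Y2: X1 (payoff 8); vs Y3: X2 (payoff 6); vs Y4: X2 (payoff 5).
Agent 2's best responses — vs X1: Y3 (payoff 0); vs X2: Y4 (payoff 8); vs X3: Y3 (payoff 3); vs X4: Y4 (payoff 8).
The only mutual best response is (X2, Y4); neither player gains by switching there.

(X2, Y4)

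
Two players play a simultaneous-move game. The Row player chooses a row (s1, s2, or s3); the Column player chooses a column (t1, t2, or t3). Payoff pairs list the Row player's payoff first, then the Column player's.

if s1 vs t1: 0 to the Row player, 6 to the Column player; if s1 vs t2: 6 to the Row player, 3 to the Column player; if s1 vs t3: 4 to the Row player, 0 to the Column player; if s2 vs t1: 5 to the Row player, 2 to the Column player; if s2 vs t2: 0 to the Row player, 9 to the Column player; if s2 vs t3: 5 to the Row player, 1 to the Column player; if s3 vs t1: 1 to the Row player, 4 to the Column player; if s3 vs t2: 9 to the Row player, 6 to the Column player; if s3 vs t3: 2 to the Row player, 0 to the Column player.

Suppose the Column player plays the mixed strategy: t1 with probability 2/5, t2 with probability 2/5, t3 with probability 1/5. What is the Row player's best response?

s3

The Row player's best reply maximizes expected payoff against the mix.
s1: (2/5)·0 + (2/5)·6 + (1/5)·4 = 16/5
s2: (2/5)·5 + (2/5)·0 + (1/5)·5 = 3
s3: (2/5)·1 + (2/5)·9 + (1/5)·2 = 22/5
Highest expected payoff is 22/5, from s3.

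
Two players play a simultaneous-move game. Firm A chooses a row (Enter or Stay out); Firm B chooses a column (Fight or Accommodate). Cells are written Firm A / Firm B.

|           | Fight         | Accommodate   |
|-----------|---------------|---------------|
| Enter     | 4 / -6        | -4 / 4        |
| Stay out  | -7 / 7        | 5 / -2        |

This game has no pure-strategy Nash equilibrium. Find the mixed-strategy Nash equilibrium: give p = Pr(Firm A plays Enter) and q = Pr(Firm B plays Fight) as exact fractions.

In a mixed NE each player is indifferent between their pure strategies, so the opponent's mix sets the indifference.
Firm B indifferent between Fight and Accommodate: p·(-6) + (1−p)·7 = p·4 + (1−p)·(-2) ⟹ 7 + (-13)p = (-2) + 6p ⟹ p = 9/19.
Firm A indifferent between Enter and Stay out: q·4 + (1−q)·(-4) = q·(-7) + (1−q)·5 ⟹ (-4) + 8q = 5 + (-12)q ⟹ q = 9/20.

p = 9/19, q = 9/20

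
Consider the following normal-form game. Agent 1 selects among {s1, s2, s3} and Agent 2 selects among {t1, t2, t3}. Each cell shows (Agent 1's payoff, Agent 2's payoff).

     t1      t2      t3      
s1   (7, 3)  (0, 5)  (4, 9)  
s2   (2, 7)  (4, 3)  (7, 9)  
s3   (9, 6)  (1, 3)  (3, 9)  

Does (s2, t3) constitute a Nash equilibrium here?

Holding Agent 2 at t3: Agent 1 gets 7 from s2, versus 4 from s1, 3 from s3. No profitable deviation for Agent 1.
Holding Agent 1 at s2: Agent 2 gets 9 from t3, versus 7 from t1, 3 from t2. No profitable deviation for Agent 2 either.

Yes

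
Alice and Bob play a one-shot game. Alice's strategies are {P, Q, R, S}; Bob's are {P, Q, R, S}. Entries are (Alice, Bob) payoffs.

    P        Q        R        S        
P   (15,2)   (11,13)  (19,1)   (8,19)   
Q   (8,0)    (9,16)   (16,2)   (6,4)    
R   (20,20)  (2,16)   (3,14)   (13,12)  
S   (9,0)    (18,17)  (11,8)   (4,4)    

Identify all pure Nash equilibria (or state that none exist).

(R, P) and (S, Q)

A profile is a Nash equilibrium when each player is best-responding to the other.
Alice's best responses — vs P: R (payoff 20); vs Q: S (payoff 18); vs R: P (payoff 19); vs S: R (payoff 13).
Bob's best responses — vs P: S (payoff 19); vs Q: Q (payoff 16); vs R: P (payoff 20); vs S: Q (payoff 17).
Mutual best responses occur at (R, P) and (S, Q); at each, neither player gains by switching.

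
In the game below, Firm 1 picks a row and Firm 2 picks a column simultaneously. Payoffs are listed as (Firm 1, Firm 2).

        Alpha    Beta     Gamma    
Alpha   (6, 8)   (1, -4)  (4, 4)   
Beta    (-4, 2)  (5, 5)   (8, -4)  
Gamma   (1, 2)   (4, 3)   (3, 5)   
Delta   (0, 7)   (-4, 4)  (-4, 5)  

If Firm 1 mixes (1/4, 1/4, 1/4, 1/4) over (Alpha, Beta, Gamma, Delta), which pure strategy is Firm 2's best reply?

Alpha

Compute Firm 2's expected payoff from each pure strategy against the given mix.
Alpha: (1/4)·8 + (1/4)·2 + (1/4)·2 + (1/4)·7 = 19/4
Beta: (1/4)·(-4) + (1/4)·5 + (1/4)·3 + (1/4)·4 = 2
Gamma: (1/4)·4 + (1/4)·(-4) + (1/4)·5 + (1/4)·5 = 5/2
Highest expected payoff is 19/4, from Alpha.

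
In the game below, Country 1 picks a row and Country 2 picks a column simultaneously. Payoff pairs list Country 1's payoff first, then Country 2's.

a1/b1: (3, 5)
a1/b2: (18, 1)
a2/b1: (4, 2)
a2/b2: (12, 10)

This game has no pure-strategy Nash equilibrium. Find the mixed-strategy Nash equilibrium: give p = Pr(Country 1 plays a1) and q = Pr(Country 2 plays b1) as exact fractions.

Each player's mixing probability is pinned down by making the *other* player indifferent.
Country 2 indifferent between b1 and b2: p·5 + (1−p)·2 = p·1 + (1−p)·10 ⟹ 2 + 3p = 10 + (-9)p ⟹ p = 2/3.
Country 1 indifferent between a1 and a2: q·3 + (1−q)·18 = q·4 + (1−q)·12 ⟹ 18 + (-15)q = 12 + (-8)q ⟹ q = 6/7.

p = 2/3, q = 6/7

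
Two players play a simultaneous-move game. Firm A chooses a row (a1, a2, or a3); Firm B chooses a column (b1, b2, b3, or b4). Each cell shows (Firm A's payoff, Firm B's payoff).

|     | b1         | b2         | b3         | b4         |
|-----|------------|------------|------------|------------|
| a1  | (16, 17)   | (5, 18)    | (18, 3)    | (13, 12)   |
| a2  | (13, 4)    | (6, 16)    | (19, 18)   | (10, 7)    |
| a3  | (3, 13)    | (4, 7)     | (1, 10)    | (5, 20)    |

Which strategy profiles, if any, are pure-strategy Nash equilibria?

(a2, b3)

Check mutual best responses: a cell is a NE iff neither player can gain by unilaterally deviating.
Firm A's best responses — vs b1: a1 (payoff 16); vs b2: a2 (payoff 6); vs b3: a2 (payoff 19); vs b4: a1 (payoff 13).
Firm B's best responses — vs a1: b2 (payoff 18); vs a2: b3 (payoff 18); vs a3: b4 (payoff 20).
The only mutual best response is (a2, b3); neither player gains by switching there.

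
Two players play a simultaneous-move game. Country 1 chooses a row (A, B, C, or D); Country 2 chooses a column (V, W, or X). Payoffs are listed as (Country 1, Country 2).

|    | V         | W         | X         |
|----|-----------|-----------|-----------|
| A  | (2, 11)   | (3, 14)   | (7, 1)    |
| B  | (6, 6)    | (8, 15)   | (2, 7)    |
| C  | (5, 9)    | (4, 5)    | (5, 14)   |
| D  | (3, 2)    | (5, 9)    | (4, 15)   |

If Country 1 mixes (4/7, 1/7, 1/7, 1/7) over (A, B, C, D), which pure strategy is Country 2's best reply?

Compute Country 2's expected payoff from each pure strategy against the given mix.
V: (4/7)·11 + (1/7)·6 + (1/7)·9 + (1/7)·2 = 61/7
W: (4/7)·14 + (1/7)·15 + (1/7)·5 + (1/7)·9 = 85/7
X: (4/7)·1 + (1/7)·7 + (1/7)·14 + (1/7)·15 = 40/7
Highest expected payoff is 85/7, from W.

W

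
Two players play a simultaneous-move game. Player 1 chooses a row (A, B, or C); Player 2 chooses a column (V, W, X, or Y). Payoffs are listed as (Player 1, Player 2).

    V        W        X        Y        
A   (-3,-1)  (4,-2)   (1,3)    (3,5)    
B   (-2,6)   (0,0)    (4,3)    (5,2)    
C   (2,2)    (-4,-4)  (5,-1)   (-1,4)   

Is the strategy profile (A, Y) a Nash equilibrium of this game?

Holding Player 2 at Y: Player 1 gets 3 from A but could get 5 by switching to B. Player 1 has a profitable deviation.

No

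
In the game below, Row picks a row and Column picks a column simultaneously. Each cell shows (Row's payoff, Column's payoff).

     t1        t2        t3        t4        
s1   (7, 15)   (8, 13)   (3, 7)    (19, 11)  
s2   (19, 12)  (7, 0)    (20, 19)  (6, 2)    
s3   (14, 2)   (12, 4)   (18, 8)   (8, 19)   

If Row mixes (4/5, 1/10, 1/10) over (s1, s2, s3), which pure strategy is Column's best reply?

t1

Compute Column's expected payoff from each pure strategy against the given mix.
t1: (4/5)·15 + (1/10)·12 + (1/10)·2 = 67/5
t2: (4/5)·13 + (1/10)·0 + (1/10)·4 = 54/5
t3: (4/5)·7 + (1/10)·19 + (1/10)·8 = 83/10
t4: (4/5)·11 + (1/10)·2 + (1/10)·19 = 109/10
Highest expected payoff is 67/5, from t1.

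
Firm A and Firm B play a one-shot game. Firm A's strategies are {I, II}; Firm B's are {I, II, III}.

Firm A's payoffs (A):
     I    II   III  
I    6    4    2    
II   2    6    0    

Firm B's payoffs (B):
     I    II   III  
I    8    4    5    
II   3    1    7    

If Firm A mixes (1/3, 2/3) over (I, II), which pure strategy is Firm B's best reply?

Firm B's best reply maximizes expected payoff against the mix.
I: (1/3)·8 + (2/3)·3 = 14/3
II: (1/3)·4 + (2/3)·1 = 2
III: (1/3)·5 + (2/3)·7 = 19/3
Highest expected payoff is 19/3, from III.

III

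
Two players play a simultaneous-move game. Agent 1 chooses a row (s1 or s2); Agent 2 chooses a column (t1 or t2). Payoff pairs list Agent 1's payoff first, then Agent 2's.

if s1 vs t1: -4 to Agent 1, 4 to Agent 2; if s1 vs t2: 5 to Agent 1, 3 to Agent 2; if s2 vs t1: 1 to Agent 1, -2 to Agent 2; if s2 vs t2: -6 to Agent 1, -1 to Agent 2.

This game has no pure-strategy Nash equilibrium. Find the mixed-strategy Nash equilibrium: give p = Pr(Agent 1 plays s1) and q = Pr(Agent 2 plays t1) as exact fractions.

Each player's mixing probability is pinned down by making the *other* player indifferent.
Agent 2 indifferent between t1 and t2: p·4 + (1−p)·(-2) = p·3 + (1−p)·(-1) ⟹ (-2) + 6p = (-1) + 4p ⟹ p = 1/2.
Agent 1 indifferent between s1 and s2: q·(-4) + (1−q)·5 = q·1 + (1−q)·(-6) ⟹ 5 + (-9)q = (-6) + 7q ⟹ q = 11/16.

p = 1/2, q = 11/16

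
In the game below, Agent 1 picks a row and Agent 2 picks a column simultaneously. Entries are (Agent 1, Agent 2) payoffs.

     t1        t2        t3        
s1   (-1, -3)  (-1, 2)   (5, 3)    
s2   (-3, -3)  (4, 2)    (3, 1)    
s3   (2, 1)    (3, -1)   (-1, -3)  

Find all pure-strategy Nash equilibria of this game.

Find each player's best response to every opponent strategy; NE are the intersections.
Agent 1's best responses — vs t1: s3 (payoff 2); vs t2: s2 (payoff 4); vs t3: s1 (payoff 5).
Agent 2's best responses — vs s1: t3 (payoff 3); vs s2: t2 (payoff 2); vs s3: t1 (payoff 1).
Mutual best responses occur at (s1, t3), (s2, t2), and (s3, t1); at each, neither player gains by switching.

(s1, t3), (s2, t2), and (s3, t1)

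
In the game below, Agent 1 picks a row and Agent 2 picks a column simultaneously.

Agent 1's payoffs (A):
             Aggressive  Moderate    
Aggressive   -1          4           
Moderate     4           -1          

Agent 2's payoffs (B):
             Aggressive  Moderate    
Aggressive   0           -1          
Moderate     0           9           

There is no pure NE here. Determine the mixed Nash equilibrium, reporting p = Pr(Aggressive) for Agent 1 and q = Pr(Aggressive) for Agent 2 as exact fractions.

p = 9/10, q = 1/2

Each player's mixing probability is pinned down by making the *other* player indifferent.
Agent 2 indifferent between Aggressive and Moderate: p·0 + (1−p)·0 = p·(-1) + (1−p)·9 ⟹ 0 + 0p = 9 + (-10)p ⟹ p = 9/10.
Agent 1 indifferent between Aggressive and Moderate: q·(-1) + (1−q)·4 = q·4 + (1−q)·(-1) ⟹ 4 + (-5)q = (-1) + 5q ⟹ q = 1/2.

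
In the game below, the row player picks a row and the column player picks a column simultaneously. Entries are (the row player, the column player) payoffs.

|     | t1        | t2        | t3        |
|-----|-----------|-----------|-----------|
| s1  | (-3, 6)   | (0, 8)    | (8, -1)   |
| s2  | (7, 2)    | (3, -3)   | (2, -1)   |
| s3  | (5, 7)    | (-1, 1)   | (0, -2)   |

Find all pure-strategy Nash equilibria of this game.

(s2, t1)

A profile is a Nash equilibrium when each player is best-responding to the other.
The row player's best responses — vs t1: s2 (payoff 7); vs t2: s2 (payoff 3); vs t3: s1 (payoff 8).
The column player's best responses — vs s1: t2 (payoff 8); vs s2: t1 (payoff 2); vs s3: t1 (payoff 7).
The only mutual best response is (s2, t1); neither player gains by switching there.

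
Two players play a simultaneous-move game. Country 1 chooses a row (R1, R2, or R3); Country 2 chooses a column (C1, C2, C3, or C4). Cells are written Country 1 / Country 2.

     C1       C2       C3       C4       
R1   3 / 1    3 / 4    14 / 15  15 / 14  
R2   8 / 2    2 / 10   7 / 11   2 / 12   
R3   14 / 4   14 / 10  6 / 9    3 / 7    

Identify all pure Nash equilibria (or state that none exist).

(R1, C3) and (R3, C2)

Check mutual best responses: a cell is a NE iff neither player can gain by unilaterally deviating.
Country 1's best responses — vs C1: R3 (payoff 14); vs C2: R3 (payoff 14); vs C3: R1 (payoff 14); vs C4: R1 (payoff 15).
Country 2's best responses — vs R1: C3 (payoff 15); vs R2: C4 (payoff 12); vs R3: C2 (payoff 10).
Mutual best responses occur at (R1, C3) and (R3, C2); at each, neither player gains by switching.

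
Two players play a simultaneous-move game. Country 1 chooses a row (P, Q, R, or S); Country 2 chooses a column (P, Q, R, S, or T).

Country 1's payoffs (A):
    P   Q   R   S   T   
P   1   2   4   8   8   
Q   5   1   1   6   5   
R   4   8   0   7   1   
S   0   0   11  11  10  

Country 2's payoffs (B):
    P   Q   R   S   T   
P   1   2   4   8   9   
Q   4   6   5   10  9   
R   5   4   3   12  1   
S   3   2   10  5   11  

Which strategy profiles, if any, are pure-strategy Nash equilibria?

(S, T)

Find each player's best response to every opponent strategy; NE are the intersections.
Country 1's best responses — vs P: Q (payoff 5); vs Q: R (payoff 8); vs R: S (payoff 11); vs S: S (payoff 11); vs T: S (payoff 10).
Country 2's best responses — vs P: T (payoff 9); vs Q: S (payoff 10); vs R: S (payoff 12); vs S: T (payoff 11).
The only mutual best response is (S, T); neither player gains by switching there.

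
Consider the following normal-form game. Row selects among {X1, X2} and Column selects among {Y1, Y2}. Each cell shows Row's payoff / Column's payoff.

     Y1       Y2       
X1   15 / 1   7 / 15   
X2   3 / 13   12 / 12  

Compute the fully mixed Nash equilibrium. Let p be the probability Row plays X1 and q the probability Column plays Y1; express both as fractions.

p = 1/15, q = 5/17

Each player's mixing probability is pinned down by making the *other* player indifferent.
Column indifferent between Y1 and Y2: p·1 + (1−p)·13 = p·15 + (1−p)·12 ⟹ 13 + (-12)p = 12 + 3p ⟹ p = 1/15.
Row indifferent between X1 and X2: q·15 + (1−q)·7 = q·3 + (1−q)·12 ⟹ 7 + 8q = 12 + (-9)q ⟹ q = 5/17.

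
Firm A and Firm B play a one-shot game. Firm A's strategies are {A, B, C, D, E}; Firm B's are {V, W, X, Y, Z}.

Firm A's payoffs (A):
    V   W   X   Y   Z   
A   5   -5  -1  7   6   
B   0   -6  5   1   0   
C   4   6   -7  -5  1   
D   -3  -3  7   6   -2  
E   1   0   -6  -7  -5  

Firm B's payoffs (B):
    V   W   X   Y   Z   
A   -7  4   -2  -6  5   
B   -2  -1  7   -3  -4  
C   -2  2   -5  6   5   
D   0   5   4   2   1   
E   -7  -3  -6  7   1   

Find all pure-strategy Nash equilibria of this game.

Check mutual best responses: a cell is a NE iff neither player can gain by unilaterally deviating.
Firm A's best responses — vs V: A (payoff 5); vs W: C (payoff 6); vs X: D (payoff 7); vs Y: A (payoff 7); vs Z: A (payoff 6).
Firm B's best responses — vs A: Z (payoff 5); vs B: X (payoff 7); vs C: Y (payoff 6); vs D: W (payoff 5); vs E: Y (payoff 7).
The only mutual best response is (A, Z); neither player gains by switching there.

(A, Z)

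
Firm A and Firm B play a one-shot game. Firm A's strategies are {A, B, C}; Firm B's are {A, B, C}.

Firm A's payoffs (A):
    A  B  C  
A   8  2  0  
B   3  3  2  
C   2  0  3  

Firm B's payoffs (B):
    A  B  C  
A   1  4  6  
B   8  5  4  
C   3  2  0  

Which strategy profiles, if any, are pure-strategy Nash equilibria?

Check mutual best responses: a cell is a NE iff neither player can gain by unilaterally deviating.
Firm A's best responses — vs A: A (payoff 8); vs B: B (payoff 3); vs C: C (payoff 3).
Firm B's best responses — vs A: C (payoff 6); vs B: A (payoff 8); vs C: A (payoff 3).
No cell has both players best-responding. For instance, Firm A's best reply to C is C, but against C Firm B prefers A over C.

No pure-strategy Nash equilibrium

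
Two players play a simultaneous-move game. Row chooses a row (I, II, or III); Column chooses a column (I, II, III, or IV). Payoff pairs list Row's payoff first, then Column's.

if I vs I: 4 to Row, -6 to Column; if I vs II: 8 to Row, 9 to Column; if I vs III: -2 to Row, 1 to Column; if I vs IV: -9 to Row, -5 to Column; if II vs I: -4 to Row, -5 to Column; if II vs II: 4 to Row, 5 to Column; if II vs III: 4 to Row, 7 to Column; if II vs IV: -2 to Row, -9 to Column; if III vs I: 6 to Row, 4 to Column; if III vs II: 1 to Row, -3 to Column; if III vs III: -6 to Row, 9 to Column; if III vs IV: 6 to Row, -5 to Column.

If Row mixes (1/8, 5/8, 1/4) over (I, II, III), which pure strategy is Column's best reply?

Compute Column's expected payoff from each pure strategy against the given mix.
I: (1/8)·(-6) + (5/8)·(-5) + (1/4)·4 = -23/8
II: (1/8)·9 + (5/8)·5 + (1/4)·(-3) = 7/2
III: (1/8)·1 + (5/8)·7 + (1/4)·9 = 27/4
IV: (1/8)·(-5) + (5/8)·(-9) + (1/4)·(-5) = -15/2
Highest expected payoff is 27/4, from III.

III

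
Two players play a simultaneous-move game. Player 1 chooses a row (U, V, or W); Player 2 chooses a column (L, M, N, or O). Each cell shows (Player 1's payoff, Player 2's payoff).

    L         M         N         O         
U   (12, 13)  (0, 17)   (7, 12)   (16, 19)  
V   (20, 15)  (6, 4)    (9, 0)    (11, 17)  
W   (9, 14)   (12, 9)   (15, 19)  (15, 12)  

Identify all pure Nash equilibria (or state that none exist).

(U, O) and (W, N)

Check mutual best responses: a cell is a NE iff neither player can gain by unilaterally deviating.
Player 1's best responses — vs L: V (payoff 20); vs M: W (payoff 12); vs N: W (payoff 15); vs O: U (payoff 16).
Player 2's best responses — vs U: O (payoff 19); vs V: O (payoff 17); vs W: N (payoff 19).
Mutual best responses occur at (U, O) and (W, N); at each, neither player gains by switching.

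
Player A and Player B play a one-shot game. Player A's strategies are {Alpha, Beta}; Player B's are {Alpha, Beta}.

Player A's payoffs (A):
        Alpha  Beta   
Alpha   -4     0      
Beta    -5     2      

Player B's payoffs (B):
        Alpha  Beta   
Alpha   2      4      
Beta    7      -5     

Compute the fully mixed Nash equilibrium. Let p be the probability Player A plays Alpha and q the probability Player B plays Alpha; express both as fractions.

p = 6/7, q = 2/3

Each player's mixing probability is pinned down by making the *other* player indifferent.
Player B indifferent between Alpha and Beta: p·2 + (1−p)·7 = p·4 + (1−p)·(-5) ⟹ 7 + (-5)p = (-5) + 9p ⟹ p = 6/7.
Player A indifferent between Alpha and Beta: q·(-4) + (1−q)·0 = q·(-5) + (1−q)·2 ⟹ 0 + (-4)q = 2 + (-7)q ⟹ q = 2/3.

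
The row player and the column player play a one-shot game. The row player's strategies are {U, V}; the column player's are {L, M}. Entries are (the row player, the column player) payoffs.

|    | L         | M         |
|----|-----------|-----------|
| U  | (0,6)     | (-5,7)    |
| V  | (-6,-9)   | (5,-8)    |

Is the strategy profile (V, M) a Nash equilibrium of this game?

Yes

Holding the column player at M: the row player gets 5 from V, versus -5 from U. No profitable deviation for the row player.
Holding the row player at V: the column player gets -8 from M, versus -9 from L. No profitable deviation for the column player either.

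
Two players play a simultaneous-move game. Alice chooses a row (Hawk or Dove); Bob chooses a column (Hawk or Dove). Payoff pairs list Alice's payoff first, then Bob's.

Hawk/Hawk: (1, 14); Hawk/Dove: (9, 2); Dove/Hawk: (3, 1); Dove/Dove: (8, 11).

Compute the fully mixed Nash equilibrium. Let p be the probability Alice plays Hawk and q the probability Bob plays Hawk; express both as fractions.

Each player's mixing probability is pinned down by making the *other* player indifferent.
Bob indifferent between Hawk and Dove: p·14 + (1−p)·1 = p·2 + (1−p)·11 ⟹ 1 + 13p = 11 + (-9)p ⟹ p = 5/11.
Alice indifferent between Hawk and Dove: q·1 + (1−q)·9 = q·3 + (1−q)·8 ⟹ 9 + (-8)q = 8 + (-5)q ⟹ q = 1/3.

p = 5/11, q = 1/3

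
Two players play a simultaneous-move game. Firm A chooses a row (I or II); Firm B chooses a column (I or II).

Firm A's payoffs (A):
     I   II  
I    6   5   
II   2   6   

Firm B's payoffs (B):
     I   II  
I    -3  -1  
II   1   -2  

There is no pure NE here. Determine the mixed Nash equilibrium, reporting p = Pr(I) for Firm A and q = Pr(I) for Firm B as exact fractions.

In a mixed NE each player is indifferent between their pure strategies, so the opponent's mix sets the indifference.
Firm B indifferent between I and II: p·(-3) + (1−p)·1 = p·(-1) + (1−p)·(-2) ⟹ 1 + (-4)p = (-2) + 1p ⟹ p = 3/5.
Firm A indifferent between I and II: q·6 + (1−q)·5 = q·2 + (1−q)·6 ⟹ 5 + 1q = 6 + (-4)q ⟹ q = 1/5.

p = 3/5, q = 1/5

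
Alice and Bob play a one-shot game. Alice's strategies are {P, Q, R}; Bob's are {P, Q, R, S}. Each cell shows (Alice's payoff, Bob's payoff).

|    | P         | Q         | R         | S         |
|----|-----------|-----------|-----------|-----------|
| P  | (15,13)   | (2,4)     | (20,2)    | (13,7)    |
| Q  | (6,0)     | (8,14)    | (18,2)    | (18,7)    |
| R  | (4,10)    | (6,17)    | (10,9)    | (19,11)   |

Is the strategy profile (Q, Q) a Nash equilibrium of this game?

Yes

Holding Bob at Q: Alice gets 8 from Q, versus 2 from P, 6 from R. No profitable deviation for Alice.
Holding Alice at Q: Bob gets 14 from Q, versus 0 from P, 2 from R, 7 from S. No profitable deviation for Bob either.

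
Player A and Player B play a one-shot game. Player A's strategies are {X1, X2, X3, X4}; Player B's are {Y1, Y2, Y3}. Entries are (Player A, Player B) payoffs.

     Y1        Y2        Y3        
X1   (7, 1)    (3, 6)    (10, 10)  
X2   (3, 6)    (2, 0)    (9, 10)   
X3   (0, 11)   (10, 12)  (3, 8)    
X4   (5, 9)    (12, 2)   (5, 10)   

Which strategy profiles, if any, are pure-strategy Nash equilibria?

Find each player's best response to every opponent strategy; NE are the intersections.
Player A's best responses — vs Y1: X1 (payoff 7); vs Y2: X4 (payoff 12); vs Y3: X1 (payoff 10).
Player B's best responses — vs X1: Y3 (payoff 10); vs X2: Y3 (payoff 10); vs X3: Y2 (payoff 12); vs X4: Y3 (payoff 10).
The only mutual best response is (X1, Y3); neither player gains by switching there.

(X1, Y3)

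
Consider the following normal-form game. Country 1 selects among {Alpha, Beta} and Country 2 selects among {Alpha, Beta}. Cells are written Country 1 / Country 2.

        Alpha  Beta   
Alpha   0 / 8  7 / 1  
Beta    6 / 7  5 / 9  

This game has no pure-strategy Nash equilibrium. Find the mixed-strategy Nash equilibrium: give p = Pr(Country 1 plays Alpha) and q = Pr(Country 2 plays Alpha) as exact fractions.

p = 2/9, q = 1/4

Each player's mixing probability is pinned down by making the *other* player indifferent.
Country 2 indifferent between Alpha and Beta: p·8 + (1−p)·7 = p·1 + (1−p)·9 ⟹ 7 + 1p = 9 + (-8)p ⟹ p = 2/9.
Country 1 indifferent between Alpha and Beta: q·0 + (1−q)·7 = q·6 + (1−q)·5 ⟹ 7 + (-7)q = 5 + 1q ⟹ q = 1/4.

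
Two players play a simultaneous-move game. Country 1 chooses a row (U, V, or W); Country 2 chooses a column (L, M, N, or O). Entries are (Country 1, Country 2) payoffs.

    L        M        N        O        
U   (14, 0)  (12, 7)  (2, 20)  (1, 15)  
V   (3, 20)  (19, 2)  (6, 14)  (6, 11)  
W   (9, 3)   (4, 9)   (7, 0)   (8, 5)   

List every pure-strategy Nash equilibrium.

Find each player's best response to every opponent strategy; NE are the intersections.
Country 1's best responses — vs L: U (payoff 14); vs M: V (payoff 19); vs N: W (payoff 7); vs O: W (payoff 8).
Country 2's best responses — vs U: N (payoff 20); vs V: L (payoff 20); vs W: M (payoff 9).
No cell has both players best-responding. For instance, Country 1's best reply to N is W, but against W Country 2 prefers M over N.

None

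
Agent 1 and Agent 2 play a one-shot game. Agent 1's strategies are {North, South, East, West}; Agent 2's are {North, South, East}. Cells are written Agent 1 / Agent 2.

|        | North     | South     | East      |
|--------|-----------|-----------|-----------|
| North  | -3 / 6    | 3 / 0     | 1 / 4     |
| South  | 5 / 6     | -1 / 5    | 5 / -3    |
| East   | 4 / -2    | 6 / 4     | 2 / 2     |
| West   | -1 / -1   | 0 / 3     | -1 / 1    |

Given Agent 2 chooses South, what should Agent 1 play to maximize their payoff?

East

With Agent 2 fixed at South, Agent 1's payoffs are: North → 3, South → -1, East → 6, West → 0.
The maximum is 6, achieved by East.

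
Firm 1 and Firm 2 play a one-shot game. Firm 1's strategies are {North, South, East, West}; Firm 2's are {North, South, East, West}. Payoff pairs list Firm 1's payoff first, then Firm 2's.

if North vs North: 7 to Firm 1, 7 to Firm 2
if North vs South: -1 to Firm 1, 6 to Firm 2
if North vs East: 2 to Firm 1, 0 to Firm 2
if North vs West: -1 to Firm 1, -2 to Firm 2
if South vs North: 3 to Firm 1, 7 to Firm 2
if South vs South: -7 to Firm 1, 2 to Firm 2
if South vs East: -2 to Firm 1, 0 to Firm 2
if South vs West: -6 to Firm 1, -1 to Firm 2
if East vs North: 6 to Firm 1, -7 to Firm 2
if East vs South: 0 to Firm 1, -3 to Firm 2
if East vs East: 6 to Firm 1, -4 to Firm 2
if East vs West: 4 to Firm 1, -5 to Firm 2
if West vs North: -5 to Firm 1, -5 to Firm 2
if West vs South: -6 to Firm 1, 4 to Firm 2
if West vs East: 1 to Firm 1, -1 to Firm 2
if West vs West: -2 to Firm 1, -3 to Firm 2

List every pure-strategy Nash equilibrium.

(North, North) and (East, South)

A profile is a Nash equilibrium when each player is best-responding to the other.
Firm 1's best responses — vs North: North (payoff 7); vs South: East (payoff 0); vs East: East (payoff 6); vs West: East (payoff 4).
Firm 2's best responses — vs North: North (payoff 7); vs South: North (payoff 7); vs East: South (payoff -3); vs West: South (payoff 4).
Mutual best responses occur at (North, North) and (East, South); at each, neither player gains by switching.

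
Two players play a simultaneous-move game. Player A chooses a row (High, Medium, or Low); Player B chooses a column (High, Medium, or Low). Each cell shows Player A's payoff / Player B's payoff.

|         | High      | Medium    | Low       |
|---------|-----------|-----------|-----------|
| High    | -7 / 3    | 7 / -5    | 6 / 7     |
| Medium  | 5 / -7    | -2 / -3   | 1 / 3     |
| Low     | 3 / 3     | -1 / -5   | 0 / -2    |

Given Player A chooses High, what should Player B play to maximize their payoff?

With Player A fixed at High, Player B's payoffs are: High → 3, Medium → -5, Low → 7.
The maximum is 7, achieved by Low.

Low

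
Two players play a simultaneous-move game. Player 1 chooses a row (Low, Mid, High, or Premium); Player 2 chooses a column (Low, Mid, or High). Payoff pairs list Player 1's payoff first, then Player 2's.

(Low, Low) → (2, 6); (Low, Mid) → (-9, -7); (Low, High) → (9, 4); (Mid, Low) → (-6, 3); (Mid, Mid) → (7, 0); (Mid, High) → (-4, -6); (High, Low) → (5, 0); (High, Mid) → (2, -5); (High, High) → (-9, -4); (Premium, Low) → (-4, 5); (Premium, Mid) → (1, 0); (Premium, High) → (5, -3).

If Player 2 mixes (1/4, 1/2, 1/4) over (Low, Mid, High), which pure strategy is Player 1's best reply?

Player 1's best reply maximizes expected payoff against the mix.
Low: (1/4)·2 + (1/2)·(-9) + (1/4)·9 = -7/4
Mid: (1/4)·(-6) + (1/2)·7 + (1/4)·(-4) = 1
High: (1/4)·5 + (1/2)·2 + (1/4)·(-9) = 0
Premium: (1/4)·(-4) + (1/2)·1 + (1/4)·5 = 3/4
Highest expected payoff is 1, from Mid.

Mid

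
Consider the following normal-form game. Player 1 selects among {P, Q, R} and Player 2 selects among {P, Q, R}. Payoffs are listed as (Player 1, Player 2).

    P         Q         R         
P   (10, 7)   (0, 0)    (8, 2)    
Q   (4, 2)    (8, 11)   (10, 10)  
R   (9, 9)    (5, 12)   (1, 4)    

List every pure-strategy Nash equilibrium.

(P, P) and (Q, Q)

Find each player's best response to every opponent strategy; NE are the intersections.
Player 1's best responses — vs P: P (payoff 10); vs Q: Q (payoff 8); vs R: Q (payoff 10).
Player 2's best responses — vs P: P (payoff 7); vs Q: Q (payoff 11); vs R: Q (payoff 12).
Mutual best responses occur at (P, P) and (Q, Q); at each, neither player gains by switching.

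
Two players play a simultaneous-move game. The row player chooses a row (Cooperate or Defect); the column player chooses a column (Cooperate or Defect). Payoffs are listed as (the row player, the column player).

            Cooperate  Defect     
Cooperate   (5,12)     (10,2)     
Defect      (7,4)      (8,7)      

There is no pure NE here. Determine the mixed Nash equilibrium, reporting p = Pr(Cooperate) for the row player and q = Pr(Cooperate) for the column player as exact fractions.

Each player's mixing probability is pinned down by making the *other* player indifferent.
The column player indifferent between Cooperate and Defect: p·12 + (1−p)·4 = p·2 + (1−p)·7 ⟹ 4 + 8p = 7 + (-5)p ⟹ p = 3/13.
The row player indifferent between Cooperate and Defect: q·5 + (1−q)·10 = q·7 + (1−q)·8 ⟹ 10 + (-5)q = 8 + (-1)q ⟹ q = 1/2.

p = 3/13, q = 1/2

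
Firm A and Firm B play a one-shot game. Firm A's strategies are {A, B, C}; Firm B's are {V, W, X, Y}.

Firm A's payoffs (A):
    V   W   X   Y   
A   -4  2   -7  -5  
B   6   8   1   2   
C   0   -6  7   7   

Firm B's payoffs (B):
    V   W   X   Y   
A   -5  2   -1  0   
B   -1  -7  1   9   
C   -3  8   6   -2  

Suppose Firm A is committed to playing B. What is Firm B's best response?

Y

With Firm A fixed at B, Firm B's payoffs are: V → -1, W → -7, X → 1, Y → 9.
The maximum is 9, achieved by Y.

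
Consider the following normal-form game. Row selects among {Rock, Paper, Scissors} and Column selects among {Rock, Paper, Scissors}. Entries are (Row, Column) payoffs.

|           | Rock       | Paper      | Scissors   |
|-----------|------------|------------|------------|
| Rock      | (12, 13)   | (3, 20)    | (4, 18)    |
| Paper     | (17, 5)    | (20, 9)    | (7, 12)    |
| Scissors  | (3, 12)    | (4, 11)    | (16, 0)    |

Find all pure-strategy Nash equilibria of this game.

There is no pure-strategy Nash equilibrium

A profile is a Nash equilibrium when each player is best-responding to the other.
Row's best responses — vs Rock: Paper (payoff 17); vs Paper: Paper (payoff 20); vs Scissors: Scissors (payoff 16).
Column's best responses — vs Rock: Paper (payoff 20); vs Paper: Scissors (payoff 12); vs Scissors: Rock (payoff 12).
No cell has both players best-responding. For instance, Row's best reply to Scissors is Scissors, but against Scissors Column prefers Rock over Scissors.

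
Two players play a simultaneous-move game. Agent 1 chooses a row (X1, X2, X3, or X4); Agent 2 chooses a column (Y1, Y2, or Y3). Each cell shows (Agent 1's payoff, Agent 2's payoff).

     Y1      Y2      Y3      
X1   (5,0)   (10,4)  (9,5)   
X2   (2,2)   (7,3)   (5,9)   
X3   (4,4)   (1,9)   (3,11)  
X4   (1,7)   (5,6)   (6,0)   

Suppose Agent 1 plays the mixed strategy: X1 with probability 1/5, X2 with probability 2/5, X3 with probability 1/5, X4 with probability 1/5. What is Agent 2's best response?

Y3

Compute Agent 2's expected payoff from each pure strategy against the given mix.
Y1: (1/5)·0 + (2/5)·2 + (1/5)·4 + (1/5)·7 = 3
Y2: (1/5)·4 + (2/5)·3 + (1/5)·9 + (1/5)·6 = 5
Y3: (1/5)·5 + (2/5)·9 + (1/5)·11 + (1/5)·0 = 34/5
Highest expected payoff is 34/5, from Y3.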